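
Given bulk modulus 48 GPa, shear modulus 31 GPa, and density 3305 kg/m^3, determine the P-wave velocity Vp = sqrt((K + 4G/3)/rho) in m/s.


First compute the effective modulus:
K + 4G/3 = 48e9 + 4*31e9/3 = 89333333333.33 Pa
Then divide by density:
89333333333.33 / 3305 = 27029752.8996 Pa/(kg/m^3)
Take the square root:
Vp = sqrt(27029752.8996) = 5199.01 m/s

5199.01


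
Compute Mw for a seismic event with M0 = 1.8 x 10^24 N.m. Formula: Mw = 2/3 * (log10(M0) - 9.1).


log10(M0) = log10(1.8 x 10^24) = 24.2553
Mw = 2/3 * (24.2553 - 9.1)
= 2/3 * 15.1553
= 10.1

10.1


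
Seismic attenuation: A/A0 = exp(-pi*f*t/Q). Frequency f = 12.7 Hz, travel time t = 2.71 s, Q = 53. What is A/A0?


pi*f*t/Q = pi*12.7*2.71/53 = 2.040079
A/A0 = exp(-2.040079) = 0.130018

0.130018


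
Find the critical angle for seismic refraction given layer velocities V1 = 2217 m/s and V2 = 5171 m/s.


V1/V2 = 2217/5171 = 0.428737
theta_c = arcsin(0.428737) = 25.3874 degrees

25.3874


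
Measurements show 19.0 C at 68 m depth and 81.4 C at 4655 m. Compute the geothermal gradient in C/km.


dT = 81.4 - 19.0 = 62.4 C
dz = 4655 - 68 = 4587 m
gradient = dT/dz * 1000 = 62.4/4587 * 1000 = 13.6037 C/km

13.6037


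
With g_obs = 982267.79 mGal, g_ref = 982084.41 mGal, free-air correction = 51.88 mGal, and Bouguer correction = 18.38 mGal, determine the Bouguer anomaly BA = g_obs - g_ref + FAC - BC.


BA = g_obs - g_ref + FAC - BC
= 982267.79 - 982084.41 + 51.88 - 18.38
= 216.88 mGal

216.88


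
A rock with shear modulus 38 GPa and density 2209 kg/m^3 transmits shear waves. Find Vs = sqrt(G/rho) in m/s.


Convert G to Pa: G = 38e9 Pa
Compute G/rho = 38e9 / 2209 = 17202354.0063
Vs = sqrt(17202354.0063) = 4147.57 m/s

4147.57


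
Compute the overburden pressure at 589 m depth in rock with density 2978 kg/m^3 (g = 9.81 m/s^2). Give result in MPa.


P = rho * g * z / 1e6
= 2978 * 9.81 * 589 / 1e6
= 17207152.02 / 1e6
= 17.2072 MPa

17.2072


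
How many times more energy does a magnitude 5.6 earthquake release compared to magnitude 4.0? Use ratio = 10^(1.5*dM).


M2 - M1 = 5.6 - 4.0 = 1.6
1.5 * 1.6 = 2.4
ratio = 10^2.4 = 251.19

251.19


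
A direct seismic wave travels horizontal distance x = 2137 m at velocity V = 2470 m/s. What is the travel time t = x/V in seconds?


t = x / V
= 2137 / 2470
= 0.8652 s

0.8652


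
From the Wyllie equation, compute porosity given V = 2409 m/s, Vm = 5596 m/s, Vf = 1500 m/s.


1/V - 1/Vm = 1/2409 - 1/5596 = 0.00023641
1/Vf - 1/Vm = 1/1500 - 1/5596 = 0.00048797
phi = 0.00023641 / 0.00048797 = 0.4845

0.4845


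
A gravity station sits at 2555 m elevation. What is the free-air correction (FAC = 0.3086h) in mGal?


FAC = 0.3086 * h
= 0.3086 * 2555
= 788.473 mGal

788.473


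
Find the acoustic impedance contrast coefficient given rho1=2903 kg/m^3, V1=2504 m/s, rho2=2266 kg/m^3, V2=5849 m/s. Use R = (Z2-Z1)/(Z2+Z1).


Z1 = 2903 * 2504 = 7269112
Z2 = 2266 * 5849 = 13253834
R = (13253834 - 7269112) / (13253834 + 7269112) = 5984722 / 20522946 = 0.2916

0.2916


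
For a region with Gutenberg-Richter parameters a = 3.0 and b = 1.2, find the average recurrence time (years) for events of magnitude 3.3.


log10(N) = 3.0 - 1.2*3.3 = -0.96
N = 10^-0.96 = 0.109648
T = 1/N = 1/0.109648 = 9.1201 years

9.1201


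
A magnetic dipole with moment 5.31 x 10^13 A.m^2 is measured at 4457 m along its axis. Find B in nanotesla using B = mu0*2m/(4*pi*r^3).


m = 5.31 x 10^13 = 53100000000000 A.m^2
2m = 106200000000000 A.m^2
r^3 = 4457^3 = 88537631993
B = (4pi*10^-7) * 106200000000000 / (4*pi * 88537631993) * 1e9
= 133454855.924494 / 1112596696941.78 * 1e9
= 119948.9953 nT

119948.9953


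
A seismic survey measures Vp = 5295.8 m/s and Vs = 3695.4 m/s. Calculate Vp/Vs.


Vp/Vs = 5295.8 / 3695.4
= 1.4331

1.4331


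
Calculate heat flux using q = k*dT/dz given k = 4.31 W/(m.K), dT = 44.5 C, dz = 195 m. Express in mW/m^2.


q = k * dT / dz * 1000
= 4.31 * 44.5 / 195 * 1000
= 0.983564 * 1000
= 983.5641 mW/m^2

983.5641


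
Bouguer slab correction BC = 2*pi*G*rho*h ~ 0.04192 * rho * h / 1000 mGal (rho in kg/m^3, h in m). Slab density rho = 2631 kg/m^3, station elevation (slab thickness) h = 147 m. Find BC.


BC = 0.04192 * rho * h / 1000
= 0.04192 * 2631 * 147 / 1000
= 16.2129 mGal

16.2129


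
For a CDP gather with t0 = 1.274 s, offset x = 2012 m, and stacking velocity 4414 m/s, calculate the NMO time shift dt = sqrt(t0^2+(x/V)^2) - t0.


x/Vnmo = 2012/4414 = 0.455822
(x/Vnmo)^2 = 0.207774
t0^2 = 1.623076
sqrt(1.623076 + 0.207774) = 1.353089
dt = 1.353089 - 1.274 = 0.079089

0.079089


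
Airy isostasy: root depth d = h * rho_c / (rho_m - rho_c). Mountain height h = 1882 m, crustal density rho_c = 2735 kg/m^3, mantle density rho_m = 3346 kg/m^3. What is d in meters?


rho_m - rho_c = 3346 - 2735 = 611
d = 1882 * 2735 / 611
= 5147270 / 611
= 8424.34 m

8424.34


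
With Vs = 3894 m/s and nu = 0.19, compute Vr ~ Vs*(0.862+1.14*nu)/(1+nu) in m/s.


Numerator factor = 0.862 + 1.14*0.19 = 1.0786
Denominator = 1 + 0.19 = 1.19
Vr = 3894 * 1.0786 / 1.19 = 3529.47 m/s

3529.47


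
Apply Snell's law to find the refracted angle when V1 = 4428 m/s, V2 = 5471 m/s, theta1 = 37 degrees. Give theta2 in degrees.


sin(theta1) = sin(37 deg) = 0.601815
sin(theta2) = V2/V1 * sin(theta1) = 5471/4428 * 0.601815 = 0.74357
theta2 = arcsin(0.74357) = 48.0365 degrees

48.0365


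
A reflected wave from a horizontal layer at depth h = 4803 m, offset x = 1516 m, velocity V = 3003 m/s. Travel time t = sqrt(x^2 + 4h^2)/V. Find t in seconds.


x^2 + 4h^2 = 1516^2 + 4*4803^2 = 2298256 + 92275236 = 94573492
sqrt(94573492) = 9724.8903
t = 9724.8903 / 3003 = 3.2384 s

3.2384


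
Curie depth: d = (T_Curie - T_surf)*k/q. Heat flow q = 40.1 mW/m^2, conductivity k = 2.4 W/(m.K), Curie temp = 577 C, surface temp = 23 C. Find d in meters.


T_Curie - T_surf = 577 - 23 = 554 C
Convert q to W/m^2: 40.1 mW/m^2 = 0.0401 W/m^2
d = 554 * 2.4 / 0.0401 = 33157.11 m

33157.11


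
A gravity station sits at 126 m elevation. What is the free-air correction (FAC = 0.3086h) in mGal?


FAC = 0.3086 * h
= 0.3086 * 126
= 38.8836 mGal

38.8836


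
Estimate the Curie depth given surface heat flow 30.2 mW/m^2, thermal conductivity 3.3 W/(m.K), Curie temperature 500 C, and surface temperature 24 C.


T_Curie - T_surf = 500 - 24 = 476 C
Convert q to W/m^2: 30.2 mW/m^2 = 0.0302 W/m^2
d = 476 * 3.3 / 0.0302 = 52013.25 m

52013.25


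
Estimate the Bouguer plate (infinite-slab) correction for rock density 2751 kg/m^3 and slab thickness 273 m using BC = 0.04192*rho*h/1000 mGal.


BC = 0.04192 * rho * h / 1000
= 0.04192 * 2751 * 273 / 1000
= 31.4829 mGal

31.4829


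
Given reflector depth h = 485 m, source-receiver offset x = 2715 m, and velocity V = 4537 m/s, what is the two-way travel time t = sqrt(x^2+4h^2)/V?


x^2 + 4h^2 = 2715^2 + 4*485^2 = 7371225 + 940900 = 8312125
sqrt(8312125) = 2883.0756
t = 2883.0756 / 4537 = 0.6355 s

0.6355


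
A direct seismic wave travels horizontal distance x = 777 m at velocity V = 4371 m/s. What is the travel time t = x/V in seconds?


t = x / V
= 777 / 4371
= 0.1778 s

0.1778


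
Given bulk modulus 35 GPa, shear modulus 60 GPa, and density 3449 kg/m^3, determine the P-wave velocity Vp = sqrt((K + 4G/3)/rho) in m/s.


First compute the effective modulus:
K + 4G/3 = 35e9 + 4*60e9/3 = 115000000000.0 Pa
Then divide by density:
115000000000.0 / 3449 = 33342997.9704 Pa/(kg/m^3)
Take the square root:
Vp = sqrt(33342997.9704) = 5774.34 m/s

5774.34


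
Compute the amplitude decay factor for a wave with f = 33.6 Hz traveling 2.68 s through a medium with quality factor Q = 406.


pi*f*t/Q = pi*33.6*2.68/406 = 0.696784
A/A0 = exp(-0.696784) = 0.498185

0.498185


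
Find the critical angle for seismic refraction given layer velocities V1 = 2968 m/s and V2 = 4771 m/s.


V1/V2 = 2968/4771 = 0.622092
theta_c = arcsin(0.622092) = 38.4691 degrees

38.4691


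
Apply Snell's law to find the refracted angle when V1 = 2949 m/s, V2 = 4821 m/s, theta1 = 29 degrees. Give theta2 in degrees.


sin(theta1) = sin(29 deg) = 0.48481
sin(theta2) = V2/V1 * sin(theta1) = 4821/2949 * 0.48481 = 0.792563
theta2 = arcsin(0.792563) = 52.4256 degrees

52.4256


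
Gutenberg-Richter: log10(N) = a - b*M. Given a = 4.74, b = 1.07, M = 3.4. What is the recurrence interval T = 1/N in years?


log10(N) = 4.74 - 1.07*3.4 = 1.102
N = 10^1.102 = 12.647363
T = 1/N = 1/12.647363 = 0.0791 years

0.0791


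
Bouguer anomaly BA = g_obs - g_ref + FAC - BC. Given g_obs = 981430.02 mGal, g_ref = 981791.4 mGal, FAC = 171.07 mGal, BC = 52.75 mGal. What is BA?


BA = g_obs - g_ref + FAC - BC
= 981430.02 - 981791.4 + 171.07 - 52.75
= -243.06 mGal

-243.06


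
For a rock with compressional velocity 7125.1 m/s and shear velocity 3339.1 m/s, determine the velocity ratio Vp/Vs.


Vp/Vs = 7125.1 / 3339.1
= 2.1338

2.1338


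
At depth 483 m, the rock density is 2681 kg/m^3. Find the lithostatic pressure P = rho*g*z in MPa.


P = rho * g * z / 1e6
= 2681 * 9.81 * 483 / 1e6
= 12703194.63 / 1e6
= 12.7032 MPa

12.7032


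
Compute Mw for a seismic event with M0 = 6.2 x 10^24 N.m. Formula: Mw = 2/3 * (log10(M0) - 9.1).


log10(M0) = log10(6.2 x 10^24) = 24.7924
Mw = 2/3 * (24.7924 - 9.1)
= 2/3 * 15.6924
= 10.46

10.46


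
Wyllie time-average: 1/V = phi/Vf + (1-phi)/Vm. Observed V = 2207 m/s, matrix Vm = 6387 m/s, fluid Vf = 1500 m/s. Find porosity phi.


1/V - 1/Vm = 1/2207 - 1/6387 = 0.00029654
1/Vf - 1/Vm = 1/1500 - 1/6387 = 0.0005101
phi = 0.00029654 / 0.0005101 = 0.5813

0.5813


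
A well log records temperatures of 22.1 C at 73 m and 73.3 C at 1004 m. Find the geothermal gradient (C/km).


dT = 73.3 - 22.1 = 51.2 C
dz = 1004 - 73 = 931 m
gradient = dT/dz * 1000 = 51.2/931 * 1000 = 54.9946 C/km

54.9946


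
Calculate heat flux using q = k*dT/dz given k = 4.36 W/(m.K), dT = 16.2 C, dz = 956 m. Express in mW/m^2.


q = k * dT / dz * 1000
= 4.36 * 16.2 / 956 * 1000
= 0.073883 * 1000
= 73.8828 mW/m^2

73.8828


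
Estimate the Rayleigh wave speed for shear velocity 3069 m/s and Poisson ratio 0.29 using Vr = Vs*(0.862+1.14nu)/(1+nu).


Numerator factor = 0.862 + 1.14*0.29 = 1.1926
Denominator = 1 + 0.29 = 1.29
Vr = 3069 * 1.1926 / 1.29 = 2837.28 m/s

2837.28


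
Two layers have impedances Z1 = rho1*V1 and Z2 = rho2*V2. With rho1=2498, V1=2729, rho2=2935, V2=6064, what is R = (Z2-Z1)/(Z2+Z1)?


Z1 = 2498 * 2729 = 6817042
Z2 = 2935 * 6064 = 17797840
R = (17797840 - 6817042) / (17797840 + 6817042) = 10980798 / 24614882 = 0.4461

0.4461


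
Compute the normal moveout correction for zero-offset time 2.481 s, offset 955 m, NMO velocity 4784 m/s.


x/Vnmo = 955/4784 = 0.199624
(x/Vnmo)^2 = 0.03985
t0^2 = 6.155361
sqrt(6.155361 + 0.03985) = 2.489018
dt = 2.489018 - 2.481 = 0.008018

0.008018


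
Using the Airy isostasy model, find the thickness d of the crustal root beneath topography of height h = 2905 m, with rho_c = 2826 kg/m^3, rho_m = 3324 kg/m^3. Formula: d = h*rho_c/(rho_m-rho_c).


rho_m - rho_c = 3324 - 2826 = 498
d = 2905 * 2826 / 498
= 8209530 / 498
= 16485.0 m

16485.0


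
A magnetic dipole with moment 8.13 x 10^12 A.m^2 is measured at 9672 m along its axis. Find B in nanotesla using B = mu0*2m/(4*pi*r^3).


m = 8.13 x 10^12 = 8130000000000 A.m^2
2m = 16260000000000 A.m^2
r^3 = 9672^3 = 904792232448
B = (4pi*10^-7) * 16260000000000 / (4*pi * 904792232448) * 1e9
= 20432918.618948 / 11369954521934.98 * 1e9
= 1797.0977 nT

1797.0977


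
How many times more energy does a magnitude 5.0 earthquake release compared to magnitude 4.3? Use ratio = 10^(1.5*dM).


M2 - M1 = 5.0 - 4.3 = 0.7
1.5 * 0.7 = 1.05
ratio = 10^1.05 = 11.22

11.22


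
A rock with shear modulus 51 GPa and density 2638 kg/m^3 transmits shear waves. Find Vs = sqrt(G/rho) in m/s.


Convert G to Pa: G = 51e9 Pa
Compute G/rho = 51e9 / 2638 = 19332827.8999
Vs = sqrt(19332827.8999) = 4396.91 m/s

4396.91


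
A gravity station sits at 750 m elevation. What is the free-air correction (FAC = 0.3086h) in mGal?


FAC = 0.3086 * h
= 0.3086 * 750
= 231.45 mGal

231.45


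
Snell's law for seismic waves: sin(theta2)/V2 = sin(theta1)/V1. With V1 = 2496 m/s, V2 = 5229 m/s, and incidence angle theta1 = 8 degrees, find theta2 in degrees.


sin(theta1) = sin(8 deg) = 0.139173
sin(theta2) = V2/V1 * sin(theta1) = 5229/2496 * 0.139173 = 0.291561
theta2 = arcsin(0.291561) = 16.9514 degrees

16.9514


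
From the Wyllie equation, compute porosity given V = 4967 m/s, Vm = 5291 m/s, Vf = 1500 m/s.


1/V - 1/Vm = 1/4967 - 1/5291 = 1.233e-05
1/Vf - 1/Vm = 1/1500 - 1/5291 = 0.00047767
phi = 1.233e-05 / 0.00047767 = 0.0258

0.0258


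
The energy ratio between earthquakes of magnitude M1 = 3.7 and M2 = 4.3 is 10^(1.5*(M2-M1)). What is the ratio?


M2 - M1 = 4.3 - 3.7 = 0.6
1.5 * 0.6 = 0.9
ratio = 10^0.9 = 7.94

7.94


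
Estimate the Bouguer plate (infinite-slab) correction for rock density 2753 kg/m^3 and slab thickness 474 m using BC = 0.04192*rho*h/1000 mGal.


BC = 0.04192 * rho * h / 1000
= 0.04192 * 2753 * 474 / 1000
= 54.7023 mGal

54.7023


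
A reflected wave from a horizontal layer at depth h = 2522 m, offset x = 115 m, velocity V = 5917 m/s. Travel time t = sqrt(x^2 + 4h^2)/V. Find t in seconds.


x^2 + 4h^2 = 115^2 + 4*2522^2 = 13225 + 25441936 = 25455161
sqrt(25455161) = 5045.3108
t = 5045.3108 / 5917 = 0.8527 s

0.8527


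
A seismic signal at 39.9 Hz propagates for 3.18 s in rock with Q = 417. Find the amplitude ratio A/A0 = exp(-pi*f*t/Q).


pi*f*t/Q = pi*39.9*3.18/417 = 0.955903
A/A0 = exp(-0.955903) = 0.384465

0.384465


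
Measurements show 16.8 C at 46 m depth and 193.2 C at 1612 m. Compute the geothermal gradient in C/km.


dT = 193.2 - 16.8 = 176.4 C
dz = 1612 - 46 = 1566 m
gradient = dT/dz * 1000 = 176.4/1566 * 1000 = 112.6437 C/km

112.6437


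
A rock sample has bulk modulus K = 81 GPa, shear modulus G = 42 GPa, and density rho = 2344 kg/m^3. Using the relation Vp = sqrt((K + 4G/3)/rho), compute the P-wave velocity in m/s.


First compute the effective modulus:
K + 4G/3 = 81e9 + 4*42e9/3 = 137000000000.0 Pa
Then divide by density:
137000000000.0 / 2344 = 58447098.9761 Pa/(kg/m^3)
Take the square root:
Vp = sqrt(58447098.9761) = 7645.07 m/s

7645.07


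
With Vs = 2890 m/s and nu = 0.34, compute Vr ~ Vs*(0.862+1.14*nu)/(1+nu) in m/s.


Numerator factor = 0.862 + 1.14*0.34 = 1.2496
Denominator = 1 + 0.34 = 1.34
Vr = 2890 * 1.2496 / 1.34 = 2695.03 m/s

2695.03


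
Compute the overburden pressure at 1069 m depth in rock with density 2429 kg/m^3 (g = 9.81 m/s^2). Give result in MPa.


P = rho * g * z / 1e6
= 2429 * 9.81 * 1069 / 1e6
= 25472655.81 / 1e6
= 25.4727 MPa

25.4727


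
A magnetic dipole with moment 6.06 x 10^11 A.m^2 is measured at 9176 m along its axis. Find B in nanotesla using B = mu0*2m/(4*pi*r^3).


m = 6.06 x 10^11 = 606000000000 A.m^2
2m = 1212000000000 A.m^2
r^3 = 9176^3 = 772609803776
B = (4pi*10^-7) * 1212000000000 / (4*pi * 772609803776) * 1e9
= 1523044.11846 / 9708901134536.53 * 1e9
= 156.8709 nT

156.8709


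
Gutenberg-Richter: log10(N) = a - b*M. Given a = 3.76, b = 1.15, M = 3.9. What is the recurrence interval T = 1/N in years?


log10(N) = 3.76 - 1.15*3.9 = -0.725
N = 10^-0.725 = 0.188365
T = 1/N = 1/0.188365 = 5.3088 years

5.3088


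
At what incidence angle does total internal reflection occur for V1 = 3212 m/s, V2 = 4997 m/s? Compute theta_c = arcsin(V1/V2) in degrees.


V1/V2 = 3212/4997 = 0.642786
theta_c = arcsin(0.642786) = 39.9999 degrees

39.9999


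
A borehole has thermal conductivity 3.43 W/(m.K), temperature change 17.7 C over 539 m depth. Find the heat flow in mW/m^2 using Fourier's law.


q = k * dT / dz * 1000
= 3.43 * 17.7 / 539 * 1000
= 0.112636 * 1000
= 112.6364 mW/m^2

112.6364


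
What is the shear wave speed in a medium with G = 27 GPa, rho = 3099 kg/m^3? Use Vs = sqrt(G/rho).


Convert G to Pa: G = 27e9 Pa
Compute G/rho = 27e9 / 3099 = 8712487.8993
Vs = sqrt(8712487.8993) = 2951.69 m/s

2951.69


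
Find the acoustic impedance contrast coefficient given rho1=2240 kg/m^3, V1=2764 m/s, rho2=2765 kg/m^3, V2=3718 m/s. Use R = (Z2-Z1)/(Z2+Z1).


Z1 = 2240 * 2764 = 6191360
Z2 = 2765 * 3718 = 10280270
R = (10280270 - 6191360) / (10280270 + 6191360) = 4088910 / 16471630 = 0.2482

0.2482


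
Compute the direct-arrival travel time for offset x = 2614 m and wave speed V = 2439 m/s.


t = x / V
= 2614 / 2439
= 1.0718 s

1.0718


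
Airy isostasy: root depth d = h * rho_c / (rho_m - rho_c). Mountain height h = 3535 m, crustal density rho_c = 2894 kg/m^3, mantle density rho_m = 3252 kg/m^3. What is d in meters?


rho_m - rho_c = 3252 - 2894 = 358
d = 3535 * 2894 / 358
= 10230290 / 358
= 28576.23 m

28576.23


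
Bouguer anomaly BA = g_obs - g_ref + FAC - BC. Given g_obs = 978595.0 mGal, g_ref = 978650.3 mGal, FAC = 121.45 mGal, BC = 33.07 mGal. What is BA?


BA = g_obs - g_ref + FAC - BC
= 978595.0 - 978650.3 + 121.45 - 33.07
= 33.08 mGal

33.08


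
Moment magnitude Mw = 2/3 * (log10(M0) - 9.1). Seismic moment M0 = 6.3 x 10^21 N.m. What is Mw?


log10(M0) = log10(6.3 x 10^21) = 21.7993
Mw = 2/3 * (21.7993 - 9.1)
= 2/3 * 12.6993
= 8.47

8.47


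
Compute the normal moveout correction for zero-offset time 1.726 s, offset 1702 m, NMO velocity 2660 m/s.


x/Vnmo = 1702/2660 = 0.63985
(x/Vnmo)^2 = 0.409408
t0^2 = 2.979076
sqrt(2.979076 + 0.409408) = 1.840783
dt = 1.840783 - 1.726 = 0.114783

0.114783


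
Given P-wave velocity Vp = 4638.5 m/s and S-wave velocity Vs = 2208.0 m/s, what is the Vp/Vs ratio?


Vp/Vs = 4638.5 / 2208.0
= 2.1008

2.1008


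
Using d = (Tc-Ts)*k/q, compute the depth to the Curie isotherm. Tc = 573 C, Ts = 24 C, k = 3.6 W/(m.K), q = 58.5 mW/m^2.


T_Curie - T_surf = 573 - 24 = 549 C
Convert q to W/m^2: 58.5 mW/m^2 = 0.0585 W/m^2
d = 549 * 3.6 / 0.0585 = 33784.62 m

33784.62


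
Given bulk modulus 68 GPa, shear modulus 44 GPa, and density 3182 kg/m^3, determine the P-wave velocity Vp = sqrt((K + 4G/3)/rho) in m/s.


First compute the effective modulus:
K + 4G/3 = 68e9 + 4*44e9/3 = 126666666666.67 Pa
Then divide by density:
126666666666.67 / 3182 = 39807249.1096 Pa/(kg/m^3)
Take the square root:
Vp = sqrt(39807249.1096) = 6309.3 m/s

6309.3


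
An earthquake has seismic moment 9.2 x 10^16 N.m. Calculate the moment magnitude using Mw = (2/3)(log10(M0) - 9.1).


log10(M0) = log10(9.2 x 10^16) = 16.9638
Mw = 2/3 * (16.9638 - 9.1)
= 2/3 * 7.8638
= 5.24

5.24


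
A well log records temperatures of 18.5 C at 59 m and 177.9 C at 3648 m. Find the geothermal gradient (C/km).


dT = 177.9 - 18.5 = 159.4 C
dz = 3648 - 59 = 3589 m
gradient = dT/dz * 1000 = 159.4/3589 * 1000 = 44.4135 C/km

44.4135


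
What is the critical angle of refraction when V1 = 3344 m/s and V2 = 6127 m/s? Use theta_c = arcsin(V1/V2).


V1/V2 = 3344/6127 = 0.545781
theta_c = arcsin(0.545781) = 33.078 degrees

33.078


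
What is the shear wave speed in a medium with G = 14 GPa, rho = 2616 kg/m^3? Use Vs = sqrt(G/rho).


Convert G to Pa: G = 14e9 Pa
Compute G/rho = 14e9 / 2616 = 5351681.9572
Vs = sqrt(5351681.9572) = 2313.37 m/s

2313.37


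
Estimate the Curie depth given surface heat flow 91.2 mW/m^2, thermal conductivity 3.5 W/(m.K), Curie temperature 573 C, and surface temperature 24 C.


T_Curie - T_surf = 573 - 24 = 549 C
Convert q to W/m^2: 91.2 mW/m^2 = 0.0912 W/m^2
d = 549 * 3.5 / 0.0912 = 21069.08 m

21069.08


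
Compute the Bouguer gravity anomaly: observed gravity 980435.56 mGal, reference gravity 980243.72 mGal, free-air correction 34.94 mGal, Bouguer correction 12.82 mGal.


BA = g_obs - g_ref + FAC - BC
= 980435.56 - 980243.72 + 34.94 - 12.82
= 213.96 mGal

213.96


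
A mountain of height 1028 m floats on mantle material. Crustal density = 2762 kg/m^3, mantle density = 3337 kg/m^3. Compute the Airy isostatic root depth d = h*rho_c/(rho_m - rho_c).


rho_m - rho_c = 3337 - 2762 = 575
d = 1028 * 2762 / 575
= 2839336 / 575
= 4937.98 m

4937.98


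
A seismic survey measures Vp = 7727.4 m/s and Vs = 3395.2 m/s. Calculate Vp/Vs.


Vp/Vs = 7727.4 / 3395.2
= 2.276

2.276


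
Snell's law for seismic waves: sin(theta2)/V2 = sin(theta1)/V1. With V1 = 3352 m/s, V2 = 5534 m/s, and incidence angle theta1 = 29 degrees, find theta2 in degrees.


sin(theta1) = sin(29 deg) = 0.48481
sin(theta2) = V2/V1 * sin(theta1) = 5534/3352 * 0.48481 = 0.800399
theta2 = arcsin(0.800399) = 53.1682 degrees

53.1682


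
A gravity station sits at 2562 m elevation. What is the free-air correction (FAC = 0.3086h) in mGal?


FAC = 0.3086 * h
= 0.3086 * 2562
= 790.6332 mGal

790.6332


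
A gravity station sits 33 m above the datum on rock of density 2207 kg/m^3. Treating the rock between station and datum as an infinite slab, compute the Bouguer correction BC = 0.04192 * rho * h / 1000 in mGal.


BC = 0.04192 * rho * h / 1000
= 0.04192 * 2207 * 33 / 1000
= 3.0531 mGal

3.0531


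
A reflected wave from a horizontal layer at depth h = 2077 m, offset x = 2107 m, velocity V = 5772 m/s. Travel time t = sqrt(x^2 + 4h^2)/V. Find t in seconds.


x^2 + 4h^2 = 2107^2 + 4*2077^2 = 4439449 + 17255716 = 21695165
sqrt(21695165) = 4657.8069
t = 4657.8069 / 5772 = 0.807 s

0.807


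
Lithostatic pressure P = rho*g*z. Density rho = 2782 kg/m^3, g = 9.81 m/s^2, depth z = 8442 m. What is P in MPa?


P = rho * g * z / 1e6
= 2782 * 9.81 * 8442 / 1e6
= 230394167.64 / 1e6
= 230.3942 MPa

230.3942


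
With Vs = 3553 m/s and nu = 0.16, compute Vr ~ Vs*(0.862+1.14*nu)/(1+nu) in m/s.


Numerator factor = 0.862 + 1.14*0.16 = 1.0444
Denominator = 1 + 0.16 = 1.16
Vr = 3553 * 1.0444 / 1.16 = 3198.93 m/s

3198.93


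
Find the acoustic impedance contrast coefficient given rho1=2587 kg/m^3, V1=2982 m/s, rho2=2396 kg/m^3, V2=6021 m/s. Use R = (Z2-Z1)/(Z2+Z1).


Z1 = 2587 * 2982 = 7714434
Z2 = 2396 * 6021 = 14426316
R = (14426316 - 7714434) / (14426316 + 7714434) = 6711882 / 22140750 = 0.3031

0.3031


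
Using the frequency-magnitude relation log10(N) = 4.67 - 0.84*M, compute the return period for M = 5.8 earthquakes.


log10(N) = 4.67 - 0.84*5.8 = -0.202
N = 10^-0.202 = 0.628058
T = 1/N = 1/0.628058 = 1.5922 years

1.5922


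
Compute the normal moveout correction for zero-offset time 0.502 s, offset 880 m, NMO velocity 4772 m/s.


x/Vnmo = 880/4772 = 0.184409
(x/Vnmo)^2 = 0.034007
t0^2 = 0.252004
sqrt(0.252004 + 0.034007) = 0.5348
dt = 0.5348 - 0.502 = 0.0328

0.0328


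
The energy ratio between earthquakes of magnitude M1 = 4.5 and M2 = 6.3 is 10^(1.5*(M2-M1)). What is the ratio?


M2 - M1 = 6.3 - 4.5 = 1.8
1.5 * 1.8 = 2.7
ratio = 10^2.7 = 501.19

501.19


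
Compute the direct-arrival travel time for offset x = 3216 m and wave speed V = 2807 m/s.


t = x / V
= 3216 / 2807
= 1.1457 s

1.1457


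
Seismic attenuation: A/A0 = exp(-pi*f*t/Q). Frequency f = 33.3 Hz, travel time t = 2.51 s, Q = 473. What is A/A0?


pi*f*t/Q = pi*33.3*2.51/473 = 0.555145
A/A0 = exp(-0.555145) = 0.573989

0.573989


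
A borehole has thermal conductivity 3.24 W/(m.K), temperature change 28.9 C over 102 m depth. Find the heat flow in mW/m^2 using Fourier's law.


q = k * dT / dz * 1000
= 3.24 * 28.9 / 102 * 1000
= 0.918 * 1000
= 918.0 mW/m^2

918.0


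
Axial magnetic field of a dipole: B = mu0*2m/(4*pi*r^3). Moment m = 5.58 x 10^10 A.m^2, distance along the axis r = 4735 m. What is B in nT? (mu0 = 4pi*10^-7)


m = 5.58 x 10^10 = 55800000000 A.m^2
2m = 111600000000 A.m^2
r^3 = 4735^3 = 106159765375
B = (4pi*10^-7) * 111600000000 / (4*pi * 106159765375) * 1e9
= 140240.696056 / 1334042956035.66 * 1e9
= 105.1246 nT

105.1246


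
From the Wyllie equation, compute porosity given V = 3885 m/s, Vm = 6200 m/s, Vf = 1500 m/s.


1/V - 1/Vm = 1/3885 - 1/6200 = 9.611e-05
1/Vf - 1/Vm = 1/1500 - 1/6200 = 0.00050538
phi = 9.611e-05 / 0.00050538 = 0.1902

0.1902


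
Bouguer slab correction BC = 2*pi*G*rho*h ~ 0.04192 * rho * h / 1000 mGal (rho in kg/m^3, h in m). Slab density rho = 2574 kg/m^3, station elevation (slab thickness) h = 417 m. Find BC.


BC = 0.04192 * rho * h / 1000
= 0.04192 * 2574 * 417 / 1000
= 44.9952 mGal

44.9952


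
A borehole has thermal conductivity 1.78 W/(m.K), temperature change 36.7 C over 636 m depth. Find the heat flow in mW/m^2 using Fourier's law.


q = k * dT / dz * 1000
= 1.78 * 36.7 / 636 * 1000
= 0.102714 * 1000
= 102.7138 mW/m^2

102.7138


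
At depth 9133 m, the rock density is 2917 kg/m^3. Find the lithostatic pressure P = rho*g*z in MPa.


P = rho * g * z / 1e6
= 2917 * 9.81 * 9133 / 1e6
= 261347827.41 / 1e6
= 261.3478 MPa

261.3478


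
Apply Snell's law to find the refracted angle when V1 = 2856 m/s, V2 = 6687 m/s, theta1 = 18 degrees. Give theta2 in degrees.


sin(theta1) = sin(18 deg) = 0.309017
sin(theta2) = V2/V1 * sin(theta1) = 6687/2856 * 0.309017 = 0.723528
theta2 = arcsin(0.723528) = 46.3466 degrees

46.3466


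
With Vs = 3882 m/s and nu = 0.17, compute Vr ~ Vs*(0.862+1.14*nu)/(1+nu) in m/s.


Numerator factor = 0.862 + 1.14*0.17 = 1.0558
Denominator = 1 + 0.17 = 1.17
Vr = 3882 * 1.0558 / 1.17 = 3503.09 m/s

3503.09


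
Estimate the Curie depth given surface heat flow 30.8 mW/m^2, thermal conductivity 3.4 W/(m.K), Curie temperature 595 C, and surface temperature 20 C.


T_Curie - T_surf = 595 - 20 = 575 C
Convert q to W/m^2: 30.8 mW/m^2 = 0.0308 W/m^2
d = 575 * 3.4 / 0.0308 = 63474.03 m

63474.03


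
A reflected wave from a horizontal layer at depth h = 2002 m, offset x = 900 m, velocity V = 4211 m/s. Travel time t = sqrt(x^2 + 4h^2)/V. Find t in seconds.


x^2 + 4h^2 = 900^2 + 4*2002^2 = 810000 + 16032016 = 16842016
sqrt(16842016) = 4103.9025
t = 4103.9025 / 4211 = 0.9746 s

0.9746


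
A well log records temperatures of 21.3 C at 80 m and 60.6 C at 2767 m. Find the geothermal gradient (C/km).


dT = 60.6 - 21.3 = 39.3 C
dz = 2767 - 80 = 2687 m
gradient = dT/dz * 1000 = 39.3/2687 * 1000 = 14.626 C/km

14.626


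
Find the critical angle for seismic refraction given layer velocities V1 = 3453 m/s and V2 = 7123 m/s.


V1/V2 = 3453/7123 = 0.484768
theta_c = arcsin(0.484768) = 28.9973 degrees

28.9973


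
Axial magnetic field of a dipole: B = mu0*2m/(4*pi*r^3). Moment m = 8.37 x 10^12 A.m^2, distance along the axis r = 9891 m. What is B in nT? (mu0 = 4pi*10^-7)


m = 8.37 x 10^12 = 8370000000000 A.m^2
2m = 16740000000000 A.m^2
r^3 = 9891^3 = 967655134971
B = (4pi*10^-7) * 16740000000000 / (4*pi * 967655134971) * 1e9
= 21036104.408437 / 12159913052933.33 * 1e9
= 1729.9552 nT

1729.9552


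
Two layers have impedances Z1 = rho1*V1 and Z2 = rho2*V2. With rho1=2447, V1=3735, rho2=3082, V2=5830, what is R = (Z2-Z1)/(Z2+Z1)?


Z1 = 2447 * 3735 = 9139545
Z2 = 3082 * 5830 = 17968060
R = (17968060 - 9139545) / (17968060 + 9139545) = 8828515 / 27107605 = 0.3257

0.3257


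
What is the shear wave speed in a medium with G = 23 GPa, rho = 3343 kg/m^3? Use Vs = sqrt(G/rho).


Convert G to Pa: G = 23e9 Pa
Compute G/rho = 23e9 / 3343 = 6880047.8612
Vs = sqrt(6880047.8612) = 2622.98 m/s

2622.98


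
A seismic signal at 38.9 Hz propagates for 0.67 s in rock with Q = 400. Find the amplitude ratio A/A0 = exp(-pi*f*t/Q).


pi*f*t/Q = pi*38.9*0.67/400 = 0.204698
A/A0 = exp(-0.204698) = 0.814893

0.814893


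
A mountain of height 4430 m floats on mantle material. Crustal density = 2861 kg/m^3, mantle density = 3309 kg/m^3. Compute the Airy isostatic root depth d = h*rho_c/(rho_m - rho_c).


rho_m - rho_c = 3309 - 2861 = 448
d = 4430 * 2861 / 448
= 12674230 / 448
= 28290.69 m

28290.69


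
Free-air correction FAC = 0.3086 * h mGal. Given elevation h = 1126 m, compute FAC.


FAC = 0.3086 * h
= 0.3086 * 1126
= 347.4836 mGal

347.4836


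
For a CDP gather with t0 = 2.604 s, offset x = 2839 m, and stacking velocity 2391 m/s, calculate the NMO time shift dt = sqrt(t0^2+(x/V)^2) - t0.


x/Vnmo = 2839/2391 = 1.187369
(x/Vnmo)^2 = 1.409846
t0^2 = 6.780816
sqrt(6.780816 + 1.409846) = 2.861933
dt = 2.861933 - 2.604 = 0.257933

0.257933


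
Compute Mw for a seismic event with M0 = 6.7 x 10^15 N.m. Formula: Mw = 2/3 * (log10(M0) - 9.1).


log10(M0) = log10(6.7 x 10^15) = 15.8261
Mw = 2/3 * (15.8261 - 9.1)
= 2/3 * 6.7261
= 4.48

4.48


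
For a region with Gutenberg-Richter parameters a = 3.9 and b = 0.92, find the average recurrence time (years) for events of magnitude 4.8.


log10(N) = 3.9 - 0.92*4.8 = -0.516
N = 10^-0.516 = 0.304789
T = 1/N = 1/0.304789 = 3.281 years

3.281


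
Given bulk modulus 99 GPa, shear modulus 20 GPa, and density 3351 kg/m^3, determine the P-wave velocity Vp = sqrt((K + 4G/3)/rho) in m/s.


First compute the effective modulus:
K + 4G/3 = 99e9 + 4*20e9/3 = 125666666666.67 Pa
Then divide by density:
125666666666.67 / 3351 = 37501243.4099 Pa/(kg/m^3)
Take the square root:
Vp = sqrt(37501243.4099) = 6123.83 m/s

6123.83


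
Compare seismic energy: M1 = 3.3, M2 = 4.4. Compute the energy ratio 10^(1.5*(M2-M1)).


M2 - M1 = 4.4 - 3.3 = 1.1
1.5 * 1.1 = 1.65
ratio = 10^1.65 = 44.67

44.67


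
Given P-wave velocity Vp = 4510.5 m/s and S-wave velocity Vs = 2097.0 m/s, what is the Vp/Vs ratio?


Vp/Vs = 4510.5 / 2097.0
= 2.1509

2.1509


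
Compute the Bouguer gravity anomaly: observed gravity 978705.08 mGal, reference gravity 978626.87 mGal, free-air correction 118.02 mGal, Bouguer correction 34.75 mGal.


BA = g_obs - g_ref + FAC - BC
= 978705.08 - 978626.87 + 118.02 - 34.75
= 161.48 mGal

161.48


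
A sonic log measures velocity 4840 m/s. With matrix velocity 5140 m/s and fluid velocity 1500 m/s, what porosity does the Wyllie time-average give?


1/V - 1/Vm = 1/4840 - 1/5140 = 1.206e-05
1/Vf - 1/Vm = 1/1500 - 1/5140 = 0.00047211
phi = 1.206e-05 / 0.00047211 = 0.0255

0.0255


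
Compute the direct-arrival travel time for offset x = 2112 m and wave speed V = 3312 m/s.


t = x / V
= 2112 / 3312
= 0.6377 s

0.6377


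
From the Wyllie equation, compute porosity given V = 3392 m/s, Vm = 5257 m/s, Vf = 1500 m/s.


1/V - 1/Vm = 1/3392 - 1/5257 = 0.00010459
1/Vf - 1/Vm = 1/1500 - 1/5257 = 0.00047644
phi = 0.00010459 / 0.00047644 = 0.2195

0.2195


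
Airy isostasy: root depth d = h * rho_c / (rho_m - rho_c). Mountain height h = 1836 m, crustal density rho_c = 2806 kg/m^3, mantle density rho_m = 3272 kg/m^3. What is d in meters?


rho_m - rho_c = 3272 - 2806 = 466
d = 1836 * 2806 / 466
= 5151816 / 466
= 11055.4 m

11055.4


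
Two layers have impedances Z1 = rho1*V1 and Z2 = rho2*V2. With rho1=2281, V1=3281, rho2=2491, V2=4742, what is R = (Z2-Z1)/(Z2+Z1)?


Z1 = 2281 * 3281 = 7483961
Z2 = 2491 * 4742 = 11812322
R = (11812322 - 7483961) / (11812322 + 7483961) = 4328361 / 19296283 = 0.2243

0.2243


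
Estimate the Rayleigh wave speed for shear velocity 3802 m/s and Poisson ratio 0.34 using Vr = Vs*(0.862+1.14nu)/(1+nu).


Numerator factor = 0.862 + 1.14*0.34 = 1.2496
Denominator = 1 + 0.34 = 1.34
Vr = 3802 * 1.2496 / 1.34 = 3545.51 m/s

3545.51


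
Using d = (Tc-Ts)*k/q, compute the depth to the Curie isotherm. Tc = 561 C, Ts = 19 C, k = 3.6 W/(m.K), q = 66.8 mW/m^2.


T_Curie - T_surf = 561 - 19 = 542 C
Convert q to W/m^2: 66.8 mW/m^2 = 0.0668 W/m^2
d = 542 * 3.6 / 0.0668 = 29209.58 m

29209.58


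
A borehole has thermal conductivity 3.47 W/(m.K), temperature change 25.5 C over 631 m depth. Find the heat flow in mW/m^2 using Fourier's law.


q = k * dT / dz * 1000
= 3.47 * 25.5 / 631 * 1000
= 0.14023 * 1000
= 140.2298 mW/m^2

140.2298


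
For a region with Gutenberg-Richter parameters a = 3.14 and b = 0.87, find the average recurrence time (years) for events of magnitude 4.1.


log10(N) = 3.14 - 0.87*4.1 = -0.427
N = 10^-0.427 = 0.374111
T = 1/N = 1/0.374111 = 2.673 years

2.673


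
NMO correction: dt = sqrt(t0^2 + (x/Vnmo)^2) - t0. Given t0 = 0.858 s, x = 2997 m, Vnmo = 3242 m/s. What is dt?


x/Vnmo = 2997/3242 = 0.924429
(x/Vnmo)^2 = 0.85457
t0^2 = 0.736164
sqrt(0.736164 + 0.85457) = 1.261243
dt = 1.261243 - 0.858 = 0.403243

0.403243


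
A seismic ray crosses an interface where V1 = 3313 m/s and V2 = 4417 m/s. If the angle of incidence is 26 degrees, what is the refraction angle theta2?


sin(theta1) = sin(26 deg) = 0.438371
sin(theta2) = V2/V1 * sin(theta1) = 4417/3313 * 0.438371 = 0.584451
theta2 = arcsin(0.584451) = 35.7642 degrees

35.7642


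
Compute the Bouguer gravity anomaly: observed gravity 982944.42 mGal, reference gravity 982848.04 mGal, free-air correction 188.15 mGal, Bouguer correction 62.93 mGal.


BA = g_obs - g_ref + FAC - BC
= 982944.42 - 982848.04 + 188.15 - 62.93
= 221.6 mGal

221.6


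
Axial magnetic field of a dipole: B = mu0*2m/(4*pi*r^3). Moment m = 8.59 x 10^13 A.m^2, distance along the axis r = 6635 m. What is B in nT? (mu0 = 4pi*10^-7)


m = 8.59 x 10^13 = 85900000000000 A.m^2
2m = 171800000000000 A.m^2
r^3 = 6635^3 = 292094097875
B = (4pi*10^-7) * 171800000000000 / (4*pi * 292094097875) * 1e9
= 215890247.154691 / 3670562688164.15 * 1e9
= 58816.6626 nT

58816.6626


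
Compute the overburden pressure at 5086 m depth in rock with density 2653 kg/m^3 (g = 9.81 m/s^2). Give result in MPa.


P = rho * g * z / 1e6
= 2653 * 9.81 * 5086 / 1e6
= 132367879.98 / 1e6
= 132.3679 MPa

132.3679


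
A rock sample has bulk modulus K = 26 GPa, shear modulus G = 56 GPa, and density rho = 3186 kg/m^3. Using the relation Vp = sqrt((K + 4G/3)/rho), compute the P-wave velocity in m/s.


First compute the effective modulus:
K + 4G/3 = 26e9 + 4*56e9/3 = 100666666666.67 Pa
Then divide by density:
100666666666.67 / 3186 = 31596568.3197 Pa/(kg/m^3)
Take the square root:
Vp = sqrt(31596568.3197) = 5621.08 m/s

5621.08


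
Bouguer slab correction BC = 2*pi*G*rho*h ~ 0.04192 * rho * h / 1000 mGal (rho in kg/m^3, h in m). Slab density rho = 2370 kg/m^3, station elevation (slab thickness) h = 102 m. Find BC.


BC = 0.04192 * rho * h / 1000
= 0.04192 * 2370 * 102 / 1000
= 10.1337 mGal

10.1337


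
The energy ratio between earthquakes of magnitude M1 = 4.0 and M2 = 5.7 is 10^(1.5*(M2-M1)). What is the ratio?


M2 - M1 = 5.7 - 4.0 = 1.7
1.5 * 1.7 = 2.55
ratio = 10^2.55 = 354.81

354.81


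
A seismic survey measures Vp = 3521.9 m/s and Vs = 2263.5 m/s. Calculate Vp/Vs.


Vp/Vs = 3521.9 / 2263.5
= 1.556

1.556


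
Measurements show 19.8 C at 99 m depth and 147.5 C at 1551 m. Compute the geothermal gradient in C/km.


dT = 147.5 - 19.8 = 127.7 C
dz = 1551 - 99 = 1452 m
gradient = dT/dz * 1000 = 127.7/1452 * 1000 = 87.9477 C/km

87.9477


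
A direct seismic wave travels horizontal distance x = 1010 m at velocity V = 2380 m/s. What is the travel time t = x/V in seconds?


t = x / V
= 1010 / 2380
= 0.4244 s

0.4244


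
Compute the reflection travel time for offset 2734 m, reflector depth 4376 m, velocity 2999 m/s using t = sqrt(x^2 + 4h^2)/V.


x^2 + 4h^2 = 2734^2 + 4*4376^2 = 7474756 + 76597504 = 84072260
sqrt(84072260) = 9169.0926
t = 9169.0926 / 2999 = 3.0574 s

3.0574


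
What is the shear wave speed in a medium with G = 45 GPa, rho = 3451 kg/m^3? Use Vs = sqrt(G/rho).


Convert G to Pa: G = 45e9 Pa
Compute G/rho = 45e9 / 3451 = 13039698.6381
Vs = sqrt(13039698.6381) = 3611.05 m/s

3611.05


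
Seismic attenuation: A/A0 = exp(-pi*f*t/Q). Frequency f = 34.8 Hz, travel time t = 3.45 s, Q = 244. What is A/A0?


pi*f*t/Q = pi*34.8*3.45/244 = 1.545818
A/A0 = exp(-1.545818) = 0.213137

0.213137


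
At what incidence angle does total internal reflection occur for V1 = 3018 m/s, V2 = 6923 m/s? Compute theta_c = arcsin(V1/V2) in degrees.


V1/V2 = 3018/6923 = 0.435938
theta_c = arcsin(0.435938) = 25.845 degrees

25.845


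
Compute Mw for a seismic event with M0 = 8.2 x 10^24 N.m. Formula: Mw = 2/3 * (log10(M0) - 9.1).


log10(M0) = log10(8.2 x 10^24) = 24.9138
Mw = 2/3 * (24.9138 - 9.1)
= 2/3 * 15.8138
= 10.54

10.54


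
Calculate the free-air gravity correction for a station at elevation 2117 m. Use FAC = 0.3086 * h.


FAC = 0.3086 * h
= 0.3086 * 2117
= 653.3062 mGal

653.3062


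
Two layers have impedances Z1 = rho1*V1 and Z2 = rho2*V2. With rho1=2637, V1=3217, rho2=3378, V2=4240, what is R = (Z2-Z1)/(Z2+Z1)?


Z1 = 2637 * 3217 = 8483229
Z2 = 3378 * 4240 = 14322720
R = (14322720 - 8483229) / (14322720 + 8483229) = 5839491 / 22805949 = 0.2561

0.2561


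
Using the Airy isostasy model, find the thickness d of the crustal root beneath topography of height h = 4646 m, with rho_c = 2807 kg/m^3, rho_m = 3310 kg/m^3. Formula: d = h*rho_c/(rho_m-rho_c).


rho_m - rho_c = 3310 - 2807 = 503
d = 4646 * 2807 / 503
= 13041322 / 503
= 25927.08 m

25927.08


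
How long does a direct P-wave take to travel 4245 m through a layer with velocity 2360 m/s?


t = x / V
= 4245 / 2360
= 1.7987 s

1.7987


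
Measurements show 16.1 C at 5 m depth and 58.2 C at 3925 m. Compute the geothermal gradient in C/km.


dT = 58.2 - 16.1 = 42.1 C
dz = 3925 - 5 = 3920 m
gradient = dT/dz * 1000 = 42.1/3920 * 1000 = 10.7398 C/km

10.7398


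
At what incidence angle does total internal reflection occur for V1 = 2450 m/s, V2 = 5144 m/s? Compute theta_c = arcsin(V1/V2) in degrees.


V1/V2 = 2450/5144 = 0.476283
theta_c = arcsin(0.476283) = 28.4429 degrees

28.4429


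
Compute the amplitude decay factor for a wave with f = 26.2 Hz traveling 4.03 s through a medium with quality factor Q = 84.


pi*f*t/Q = pi*26.2*4.03/84 = 3.948907
A/A0 = exp(-3.948907) = 0.019276

0.019276


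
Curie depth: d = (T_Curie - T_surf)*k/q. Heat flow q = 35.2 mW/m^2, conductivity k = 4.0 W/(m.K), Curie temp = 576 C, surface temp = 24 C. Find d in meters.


T_Curie - T_surf = 576 - 24 = 552 C
Convert q to W/m^2: 35.2 mW/m^2 = 0.0352 W/m^2
d = 552 * 4.0 / 0.0352 = 62727.27 m

62727.27


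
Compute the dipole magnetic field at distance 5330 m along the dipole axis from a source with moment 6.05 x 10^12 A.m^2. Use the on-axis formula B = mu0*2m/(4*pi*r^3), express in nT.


m = 6.05 x 10^12 = 6050000000000 A.m^2
2m = 12100000000000 A.m^2
r^3 = 5330^3 = 151419437000
B = (4pi*10^-7) * 12100000000000 / (4*pi * 151419437000) * 1e9
= 15205308.443375 / 1902792763559.61 * 1e9
= 7991.0481 nT

7991.0481


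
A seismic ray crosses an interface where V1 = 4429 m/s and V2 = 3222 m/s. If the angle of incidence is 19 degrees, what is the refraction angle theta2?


sin(theta1) = sin(19 deg) = 0.325568
sin(theta2) = V2/V1 * sin(theta1) = 3222/4429 * 0.325568 = 0.236844
theta2 = arcsin(0.236844) = 13.7003 degrees

13.7003


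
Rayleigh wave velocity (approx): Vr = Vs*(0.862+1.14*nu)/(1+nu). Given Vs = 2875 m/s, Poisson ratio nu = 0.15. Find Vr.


Numerator factor = 0.862 + 1.14*0.15 = 1.033
Denominator = 1 + 0.15 = 1.15
Vr = 2875 * 1.033 / 1.15 = 2582.5 m/s

2582.5


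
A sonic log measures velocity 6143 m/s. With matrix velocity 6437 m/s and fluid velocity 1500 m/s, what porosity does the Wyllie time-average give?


1/V - 1/Vm = 1/6143 - 1/6437 = 7.44e-06
1/Vf - 1/Vm = 1/1500 - 1/6437 = 0.00051131
phi = 7.44e-06 / 0.00051131 = 0.0145

0.0145


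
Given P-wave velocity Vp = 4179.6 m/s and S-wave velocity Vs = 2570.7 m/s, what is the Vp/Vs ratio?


Vp/Vs = 4179.6 / 2570.7
= 1.6259

1.6259


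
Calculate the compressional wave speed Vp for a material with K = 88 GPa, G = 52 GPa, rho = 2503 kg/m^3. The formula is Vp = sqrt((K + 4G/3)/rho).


First compute the effective modulus:
K + 4G/3 = 88e9 + 4*52e9/3 = 157333333333.33 Pa
Then divide by density:
157333333333.33 / 2503 = 62857903.8487 Pa/(kg/m^3)
Take the square root:
Vp = sqrt(62857903.8487) = 7928.3 m/s

7928.3


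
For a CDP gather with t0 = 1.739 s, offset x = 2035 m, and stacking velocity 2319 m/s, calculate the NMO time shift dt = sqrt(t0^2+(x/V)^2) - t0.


x/Vnmo = 2035/2319 = 0.877533
(x/Vnmo)^2 = 0.770065
t0^2 = 3.024121
sqrt(3.024121 + 0.770065) = 1.947867
dt = 1.947867 - 1.739 = 0.208867

0.208867
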